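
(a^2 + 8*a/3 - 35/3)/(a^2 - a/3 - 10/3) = (-3*a^2 - 8*a + 35)/(-3*a^2 + a + 10)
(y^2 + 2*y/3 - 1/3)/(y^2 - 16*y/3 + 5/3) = (y + 1)/(y - 5)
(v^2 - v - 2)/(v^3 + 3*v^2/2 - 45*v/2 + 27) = 2*(v^2 - v - 2)/(2*v^3 + 3*v^2 - 45*v + 54)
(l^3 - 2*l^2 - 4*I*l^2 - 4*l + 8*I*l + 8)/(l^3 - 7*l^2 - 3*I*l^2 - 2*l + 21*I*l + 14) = (l^2 - 2*l*(1 + I) + 4*I)/(l^2 - l*(7 + I) + 7*I)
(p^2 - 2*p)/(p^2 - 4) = p/(p + 2)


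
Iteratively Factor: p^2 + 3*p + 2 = (p + 1)*(p + 2)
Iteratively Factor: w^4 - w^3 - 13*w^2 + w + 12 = (w + 1)*(w^3 - 2*w^2 - 11*w + 12) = (w - 4)*(w + 1)*(w^2 + 2*w - 3) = (w - 4)*(w + 1)*(w + 3)*(w - 1)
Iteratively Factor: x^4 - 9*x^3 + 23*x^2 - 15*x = (x - 3)*(x^3 - 6*x^2 + 5*x) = (x - 5)*(x - 3)*(x^2 - x) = x*(x - 5)*(x - 3)*(x - 1)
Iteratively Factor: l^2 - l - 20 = (l + 4)*(l - 5)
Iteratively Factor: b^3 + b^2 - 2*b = (b - 1)*(b^2 + 2*b) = b*(b - 1)*(b + 2)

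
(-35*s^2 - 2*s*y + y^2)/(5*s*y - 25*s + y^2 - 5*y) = (-7*s + y)/(y - 5)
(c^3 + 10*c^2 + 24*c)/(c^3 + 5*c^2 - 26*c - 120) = c/(c - 5)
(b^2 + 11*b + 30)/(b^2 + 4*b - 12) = (b + 5)/(b - 2)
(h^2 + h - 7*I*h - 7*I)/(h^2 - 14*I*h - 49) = (h + 1)/(h - 7*I)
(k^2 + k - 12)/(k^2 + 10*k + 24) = (k - 3)/(k + 6)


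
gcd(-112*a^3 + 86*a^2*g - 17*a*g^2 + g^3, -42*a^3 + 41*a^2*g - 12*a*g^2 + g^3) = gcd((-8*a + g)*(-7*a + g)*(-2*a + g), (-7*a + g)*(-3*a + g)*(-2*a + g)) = 14*a^2 - 9*a*g + g^2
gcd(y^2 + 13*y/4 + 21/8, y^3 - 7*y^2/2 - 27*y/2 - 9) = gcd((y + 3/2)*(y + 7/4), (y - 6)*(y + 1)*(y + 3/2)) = y + 3/2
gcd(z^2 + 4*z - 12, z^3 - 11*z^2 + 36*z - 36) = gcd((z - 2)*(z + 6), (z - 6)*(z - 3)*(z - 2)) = z - 2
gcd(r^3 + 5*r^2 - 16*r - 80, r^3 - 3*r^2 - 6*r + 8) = r - 4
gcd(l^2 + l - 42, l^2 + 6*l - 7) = l + 7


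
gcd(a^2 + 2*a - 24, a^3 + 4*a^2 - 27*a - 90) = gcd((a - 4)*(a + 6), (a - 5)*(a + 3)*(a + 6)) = a + 6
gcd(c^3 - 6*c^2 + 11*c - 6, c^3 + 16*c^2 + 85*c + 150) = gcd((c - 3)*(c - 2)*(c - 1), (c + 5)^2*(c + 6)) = 1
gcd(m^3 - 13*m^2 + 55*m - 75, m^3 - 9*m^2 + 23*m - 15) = m^2 - 8*m + 15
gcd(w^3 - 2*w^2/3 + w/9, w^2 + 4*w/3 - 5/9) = w - 1/3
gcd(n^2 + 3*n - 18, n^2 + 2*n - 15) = n - 3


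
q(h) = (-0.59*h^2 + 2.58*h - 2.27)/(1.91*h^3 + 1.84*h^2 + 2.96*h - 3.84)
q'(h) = (2.58 - 1.18*h)/(1.91*h^3 + 1.84*h^2 + 2.96*h - 3.84) + (-5.73*h^2 - 3.68*h - 2.96)*(-0.59*h^2 + 2.58*h - 2.27)/(1.91*h^3 + 1.84*h^2 + 2.96*h - 3.84)^2 = (1.1269*h^4 - 9.8556*h^3 + 6.5135*h^2 + 12.8848*h - 3.188)/(3.6481*h^6 + 7.0288*h^5 + 14.6928*h^4 - 3.776*h^3 - 5.3696*h^2 - 22.7328*h + 14.7456)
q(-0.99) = 0.79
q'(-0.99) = 0.02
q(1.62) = 0.03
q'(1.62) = 0.00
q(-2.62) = 0.39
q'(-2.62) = 0.21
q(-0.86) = 0.79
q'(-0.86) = -0.07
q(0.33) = 0.57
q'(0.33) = 0.21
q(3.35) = -0.00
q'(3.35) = -0.01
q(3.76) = -0.01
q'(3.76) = -0.01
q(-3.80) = 0.22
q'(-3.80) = 0.09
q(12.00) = -0.02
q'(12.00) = 0.00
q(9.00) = -0.02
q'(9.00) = 0.00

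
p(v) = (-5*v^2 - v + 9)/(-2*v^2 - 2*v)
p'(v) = (-10*v - 1)/(-2*v^2 - 2*v) + (4*v + 2)*(-5*v^2 - v + 9)/(-2*v^2 - 2*v)^2 = (4*v^2 + 18*v + 9)/(2*v^2*(v^2 + 2*v + 1))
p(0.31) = -10.11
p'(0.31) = 45.37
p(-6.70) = 2.73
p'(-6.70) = 0.02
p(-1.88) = 2.05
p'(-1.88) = -1.96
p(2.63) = 1.48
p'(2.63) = 0.46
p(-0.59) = 16.22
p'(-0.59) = -1.94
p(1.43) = 0.38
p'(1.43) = 1.78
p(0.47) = -5.37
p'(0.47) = 19.21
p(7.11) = 2.18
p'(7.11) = 0.05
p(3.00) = 1.62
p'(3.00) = 0.34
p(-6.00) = 2.75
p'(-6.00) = 0.02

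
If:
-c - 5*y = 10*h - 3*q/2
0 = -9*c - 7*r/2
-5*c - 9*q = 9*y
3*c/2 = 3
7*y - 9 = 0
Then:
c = 2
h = -101/84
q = -151/63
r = -36/7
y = 9/7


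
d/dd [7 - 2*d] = -2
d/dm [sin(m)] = cos(m)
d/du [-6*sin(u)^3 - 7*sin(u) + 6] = (9*cos(2*u) - 16)*cos(u)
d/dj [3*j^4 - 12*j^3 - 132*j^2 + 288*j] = 12*j^3 - 36*j^2 - 264*j + 288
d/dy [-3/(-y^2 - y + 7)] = 3*(-2*y - 1)/(y^2 + y - 7)^2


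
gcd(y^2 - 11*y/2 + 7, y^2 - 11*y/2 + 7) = y^2 - 11*y/2 + 7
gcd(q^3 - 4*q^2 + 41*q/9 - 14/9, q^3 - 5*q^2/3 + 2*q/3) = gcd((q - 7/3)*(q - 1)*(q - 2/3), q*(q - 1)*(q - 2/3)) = q^2 - 5*q/3 + 2/3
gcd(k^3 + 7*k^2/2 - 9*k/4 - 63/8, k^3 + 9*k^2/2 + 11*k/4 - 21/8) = k^2 + 5*k + 21/4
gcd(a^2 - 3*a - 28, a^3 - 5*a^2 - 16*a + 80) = a + 4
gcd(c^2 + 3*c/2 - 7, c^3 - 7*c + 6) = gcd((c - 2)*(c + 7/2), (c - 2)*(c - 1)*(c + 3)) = c - 2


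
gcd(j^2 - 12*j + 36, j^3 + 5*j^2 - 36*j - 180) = j - 6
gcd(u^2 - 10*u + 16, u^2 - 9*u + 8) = u - 8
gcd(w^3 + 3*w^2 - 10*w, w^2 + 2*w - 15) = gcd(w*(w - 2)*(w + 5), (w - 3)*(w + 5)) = w + 5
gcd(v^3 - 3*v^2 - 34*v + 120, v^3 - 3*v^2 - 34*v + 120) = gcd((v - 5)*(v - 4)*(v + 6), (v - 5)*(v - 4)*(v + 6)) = v^3 - 3*v^2 - 34*v + 120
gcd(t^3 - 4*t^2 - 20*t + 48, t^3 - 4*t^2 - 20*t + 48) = t^3 - 4*t^2 - 20*t + 48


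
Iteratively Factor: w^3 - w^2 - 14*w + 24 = (w - 3)*(w^2 + 2*w - 8) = (w - 3)*(w + 4)*(w - 2)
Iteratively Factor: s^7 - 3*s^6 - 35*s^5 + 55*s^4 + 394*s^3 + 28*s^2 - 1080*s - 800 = (s + 2)*(s^6 - 5*s^5 - 25*s^4 + 105*s^3 + 184*s^2 - 340*s - 400) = (s + 2)*(s + 4)*(s^5 - 9*s^4 + 11*s^3 + 61*s^2 - 60*s - 100) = (s - 5)*(s + 2)*(s + 4)*(s^4 - 4*s^3 - 9*s^2 + 16*s + 20) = (s - 5)*(s + 1)*(s + 2)*(s + 4)*(s^3 - 5*s^2 - 4*s + 20) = (s - 5)*(s + 1)*(s + 2)^2*(s + 4)*(s^2 - 7*s + 10) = (s - 5)^2*(s + 1)*(s + 2)^2*(s + 4)*(s - 2)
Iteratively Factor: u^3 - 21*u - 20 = (u + 1)*(u^2 - u - 20) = (u + 1)*(u + 4)*(u - 5)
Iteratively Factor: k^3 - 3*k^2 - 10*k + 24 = (k + 3)*(k^2 - 6*k + 8) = (k - 4)*(k + 3)*(k - 2)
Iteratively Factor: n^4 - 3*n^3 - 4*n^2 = (n)*(n^3 - 3*n^2 - 4*n) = n*(n - 4)*(n^2 + n) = n^2*(n - 4)*(n + 1)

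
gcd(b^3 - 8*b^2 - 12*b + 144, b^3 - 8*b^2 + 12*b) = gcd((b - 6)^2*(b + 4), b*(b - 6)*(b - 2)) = b - 6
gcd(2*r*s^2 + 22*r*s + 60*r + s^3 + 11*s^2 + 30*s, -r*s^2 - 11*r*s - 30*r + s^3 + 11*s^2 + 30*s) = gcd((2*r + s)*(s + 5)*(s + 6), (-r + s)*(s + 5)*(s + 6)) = s^2 + 11*s + 30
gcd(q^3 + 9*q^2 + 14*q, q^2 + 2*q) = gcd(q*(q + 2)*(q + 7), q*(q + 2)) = q^2 + 2*q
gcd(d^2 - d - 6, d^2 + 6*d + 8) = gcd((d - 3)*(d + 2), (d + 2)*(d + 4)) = d + 2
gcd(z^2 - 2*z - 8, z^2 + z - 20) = z - 4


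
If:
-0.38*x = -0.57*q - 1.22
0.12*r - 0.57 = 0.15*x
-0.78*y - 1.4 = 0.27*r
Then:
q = -1.54074074074074*y - 7.43911630929175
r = -2.88888888888889*y - 5.18518518518519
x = -2.31111111111111*y - 7.94814814814815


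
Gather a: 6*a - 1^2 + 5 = 6*a + 4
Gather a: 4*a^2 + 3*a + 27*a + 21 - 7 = 4*a^2 + 30*a + 14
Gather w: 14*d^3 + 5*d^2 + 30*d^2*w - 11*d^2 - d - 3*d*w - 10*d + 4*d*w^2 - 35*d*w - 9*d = 14*d^3 - 6*d^2 + 4*d*w^2 - 20*d + w*(30*d^2 - 38*d)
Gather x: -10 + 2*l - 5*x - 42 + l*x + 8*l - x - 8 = 10*l + x*(l - 6) - 60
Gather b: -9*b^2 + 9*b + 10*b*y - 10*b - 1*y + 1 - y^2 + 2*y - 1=-9*b^2 + b*(10*y - 1) - y^2 + y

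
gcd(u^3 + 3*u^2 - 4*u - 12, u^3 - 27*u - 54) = u + 3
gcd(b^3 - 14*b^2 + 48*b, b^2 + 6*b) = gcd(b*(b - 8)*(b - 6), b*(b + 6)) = b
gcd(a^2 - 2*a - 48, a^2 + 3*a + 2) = 1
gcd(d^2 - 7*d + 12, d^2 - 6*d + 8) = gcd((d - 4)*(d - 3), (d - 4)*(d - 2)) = d - 4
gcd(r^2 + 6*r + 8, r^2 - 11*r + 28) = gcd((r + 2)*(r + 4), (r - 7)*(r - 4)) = 1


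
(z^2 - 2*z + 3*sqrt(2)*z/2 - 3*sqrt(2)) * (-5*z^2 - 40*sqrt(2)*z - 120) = -5*z^4 - 95*sqrt(2)*z^3/2 + 10*z^3 - 240*z^2 + 95*sqrt(2)*z^2 - 180*sqrt(2)*z + 480*z + 360*sqrt(2)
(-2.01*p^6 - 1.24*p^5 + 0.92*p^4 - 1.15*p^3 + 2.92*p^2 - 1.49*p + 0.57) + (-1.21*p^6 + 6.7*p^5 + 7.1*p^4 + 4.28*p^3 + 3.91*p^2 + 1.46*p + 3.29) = -3.22*p^6 + 5.46*p^5 + 8.02*p^4 + 3.13*p^3 + 6.83*p^2 - 0.03*p + 3.86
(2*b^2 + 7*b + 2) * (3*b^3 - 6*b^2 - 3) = 6*b^5 + 9*b^4 - 36*b^3 - 18*b^2 - 21*b - 6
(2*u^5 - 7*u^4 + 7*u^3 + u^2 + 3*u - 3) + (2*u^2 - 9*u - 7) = 2*u^5 - 7*u^4 + 7*u^3 + 3*u^2 - 6*u - 10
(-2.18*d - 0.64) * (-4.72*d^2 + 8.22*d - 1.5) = 10.2896*d^3 - 14.8988*d^2 - 1.9908*d + 0.96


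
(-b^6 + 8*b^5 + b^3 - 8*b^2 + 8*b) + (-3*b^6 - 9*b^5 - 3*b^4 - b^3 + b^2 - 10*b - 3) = -4*b^6 - b^5 - 3*b^4 - 7*b^2 - 2*b - 3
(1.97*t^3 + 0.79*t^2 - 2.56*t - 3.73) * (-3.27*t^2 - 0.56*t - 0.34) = -6.4419*t^5 - 3.6865*t^4 + 7.259*t^3 + 13.3621*t^2 + 2.9592*t + 1.2682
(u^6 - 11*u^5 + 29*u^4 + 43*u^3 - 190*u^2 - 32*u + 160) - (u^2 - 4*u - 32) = u^6 - 11*u^5 + 29*u^4 + 43*u^3 - 191*u^2 - 28*u + 192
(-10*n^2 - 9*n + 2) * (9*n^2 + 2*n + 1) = -90*n^4 - 101*n^3 - 10*n^2 - 5*n + 2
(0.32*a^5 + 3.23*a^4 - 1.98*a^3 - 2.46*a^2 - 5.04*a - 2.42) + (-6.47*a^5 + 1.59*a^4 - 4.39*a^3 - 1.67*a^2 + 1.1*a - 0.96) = -6.15*a^5 + 4.82*a^4 - 6.37*a^3 - 4.13*a^2 - 3.94*a - 3.38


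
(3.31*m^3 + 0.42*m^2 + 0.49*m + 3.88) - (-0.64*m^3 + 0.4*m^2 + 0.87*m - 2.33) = 3.95*m^3 + 0.02*m^2 - 0.38*m + 6.21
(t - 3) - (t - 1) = -2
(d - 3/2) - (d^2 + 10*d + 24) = -d^2 - 9*d - 51/2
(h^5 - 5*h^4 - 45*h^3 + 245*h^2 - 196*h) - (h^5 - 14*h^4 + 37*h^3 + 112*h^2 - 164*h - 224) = 9*h^4 - 82*h^3 + 133*h^2 - 32*h + 224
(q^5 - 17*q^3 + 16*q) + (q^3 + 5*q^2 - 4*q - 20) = q^5 - 16*q^3 + 5*q^2 + 12*q - 20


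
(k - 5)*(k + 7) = k^2 + 2*k - 35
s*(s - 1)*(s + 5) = s^3 + 4*s^2 - 5*s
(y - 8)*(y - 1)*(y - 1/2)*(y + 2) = y^4 - 15*y^3/2 - 13*y^2/2 + 21*y - 8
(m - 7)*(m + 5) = m^2 - 2*m - 35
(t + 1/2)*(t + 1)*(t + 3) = t^3 + 9*t^2/2 + 5*t + 3/2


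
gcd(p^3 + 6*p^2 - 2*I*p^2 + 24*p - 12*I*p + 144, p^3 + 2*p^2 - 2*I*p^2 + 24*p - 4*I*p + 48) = p^2 - 2*I*p + 24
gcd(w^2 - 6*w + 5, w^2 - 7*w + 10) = w - 5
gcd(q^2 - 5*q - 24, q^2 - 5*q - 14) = 1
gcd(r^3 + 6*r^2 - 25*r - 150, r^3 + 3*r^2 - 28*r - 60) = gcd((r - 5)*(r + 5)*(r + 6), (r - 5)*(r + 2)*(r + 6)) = r^2 + r - 30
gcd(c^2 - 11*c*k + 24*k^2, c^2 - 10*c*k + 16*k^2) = c - 8*k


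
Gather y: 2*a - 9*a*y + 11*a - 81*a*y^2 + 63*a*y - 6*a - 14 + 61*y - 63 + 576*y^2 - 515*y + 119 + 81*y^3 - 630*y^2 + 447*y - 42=7*a + 81*y^3 + y^2*(-81*a - 54) + y*(54*a - 7)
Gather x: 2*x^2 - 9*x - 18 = 2*x^2 - 9*x - 18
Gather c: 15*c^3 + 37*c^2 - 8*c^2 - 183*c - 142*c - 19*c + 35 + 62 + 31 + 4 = 15*c^3 + 29*c^2 - 344*c + 132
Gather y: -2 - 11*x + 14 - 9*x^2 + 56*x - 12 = -9*x^2 + 45*x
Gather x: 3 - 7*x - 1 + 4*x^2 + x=4*x^2 - 6*x + 2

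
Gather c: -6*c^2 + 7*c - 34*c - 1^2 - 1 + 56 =-6*c^2 - 27*c + 54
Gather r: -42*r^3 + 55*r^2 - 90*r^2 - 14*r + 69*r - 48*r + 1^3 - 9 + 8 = -42*r^3 - 35*r^2 + 7*r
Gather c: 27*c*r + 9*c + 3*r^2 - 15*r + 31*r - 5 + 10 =c*(27*r + 9) + 3*r^2 + 16*r + 5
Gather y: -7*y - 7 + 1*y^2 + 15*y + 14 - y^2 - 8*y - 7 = 0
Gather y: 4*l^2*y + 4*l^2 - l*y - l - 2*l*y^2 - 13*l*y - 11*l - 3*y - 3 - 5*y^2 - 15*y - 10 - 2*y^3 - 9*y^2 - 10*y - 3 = 4*l^2 - 12*l - 2*y^3 + y^2*(-2*l - 14) + y*(4*l^2 - 14*l - 28) - 16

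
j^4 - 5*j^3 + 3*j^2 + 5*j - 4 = (j - 4)*(j - 1)^2*(j + 1)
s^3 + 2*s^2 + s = s*(s + 1)^2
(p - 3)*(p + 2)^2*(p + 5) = p^4 + 6*p^3 - 3*p^2 - 52*p - 60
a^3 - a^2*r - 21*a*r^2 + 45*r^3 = (a - 3*r)^2*(a + 5*r)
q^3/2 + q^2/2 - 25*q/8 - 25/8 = (q/2 + 1/2)*(q - 5/2)*(q + 5/2)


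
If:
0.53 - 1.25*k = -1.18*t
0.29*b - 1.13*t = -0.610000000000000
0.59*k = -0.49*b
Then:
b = -0.87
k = 0.72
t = 0.32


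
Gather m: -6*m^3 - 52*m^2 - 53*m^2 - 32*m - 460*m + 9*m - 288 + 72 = -6*m^3 - 105*m^2 - 483*m - 216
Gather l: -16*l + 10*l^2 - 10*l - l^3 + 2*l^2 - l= -l^3 + 12*l^2 - 27*l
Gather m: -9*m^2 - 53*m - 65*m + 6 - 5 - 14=-9*m^2 - 118*m - 13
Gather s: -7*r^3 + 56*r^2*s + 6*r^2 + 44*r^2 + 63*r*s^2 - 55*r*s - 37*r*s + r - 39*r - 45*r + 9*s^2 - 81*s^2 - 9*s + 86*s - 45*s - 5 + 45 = -7*r^3 + 50*r^2 - 83*r + s^2*(63*r - 72) + s*(56*r^2 - 92*r + 32) + 40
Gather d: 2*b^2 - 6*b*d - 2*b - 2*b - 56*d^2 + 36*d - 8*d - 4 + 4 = 2*b^2 - 4*b - 56*d^2 + d*(28 - 6*b)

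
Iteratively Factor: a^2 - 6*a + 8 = (a - 2)*(a - 4)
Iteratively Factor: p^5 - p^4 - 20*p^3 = (p)*(p^4 - p^3 - 20*p^2) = p*(p - 5)*(p^3 + 4*p^2) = p*(p - 5)*(p + 4)*(p^2) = p^2*(p - 5)*(p + 4)*(p)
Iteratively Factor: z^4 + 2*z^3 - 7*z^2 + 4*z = (z)*(z^3 + 2*z^2 - 7*z + 4) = z*(z + 4)*(z^2 - 2*z + 1) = z*(z - 1)*(z + 4)*(z - 1)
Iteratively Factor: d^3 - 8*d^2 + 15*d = (d)*(d^2 - 8*d + 15) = d*(d - 3)*(d - 5)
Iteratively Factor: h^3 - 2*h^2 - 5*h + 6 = (h - 3)*(h^2 + h - 2) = (h - 3)*(h + 2)*(h - 1)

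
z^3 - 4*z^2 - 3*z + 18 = (z - 3)^2*(z + 2)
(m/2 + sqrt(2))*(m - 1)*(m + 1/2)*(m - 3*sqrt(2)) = m^4/2 - sqrt(2)*m^3/2 - m^3/4 - 25*m^2/4 + sqrt(2)*m^2/4 + sqrt(2)*m/4 + 3*m + 3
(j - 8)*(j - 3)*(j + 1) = j^3 - 10*j^2 + 13*j + 24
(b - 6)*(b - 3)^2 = b^3 - 12*b^2 + 45*b - 54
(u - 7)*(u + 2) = u^2 - 5*u - 14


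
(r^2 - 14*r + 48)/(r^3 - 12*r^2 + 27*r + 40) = (r - 6)/(r^2 - 4*r - 5)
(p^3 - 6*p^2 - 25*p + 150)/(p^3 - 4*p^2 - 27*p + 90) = (p - 5)/(p - 3)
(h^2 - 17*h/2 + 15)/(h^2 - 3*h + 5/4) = 2*(h - 6)/(2*h - 1)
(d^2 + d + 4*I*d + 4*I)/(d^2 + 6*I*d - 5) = (d^2 + d + 4*I*d + 4*I)/(d^2 + 6*I*d - 5)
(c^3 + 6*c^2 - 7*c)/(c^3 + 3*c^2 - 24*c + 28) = c*(c - 1)/(c^2 - 4*c + 4)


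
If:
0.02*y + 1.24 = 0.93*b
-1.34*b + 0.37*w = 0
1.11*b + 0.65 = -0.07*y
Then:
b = 0.85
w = 3.06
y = -22.69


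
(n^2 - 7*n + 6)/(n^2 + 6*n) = (n^2 - 7*n + 6)/(n*(n + 6))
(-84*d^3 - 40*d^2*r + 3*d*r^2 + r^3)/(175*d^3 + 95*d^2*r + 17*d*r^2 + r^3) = (-12*d^2 - 4*d*r + r^2)/(25*d^2 + 10*d*r + r^2)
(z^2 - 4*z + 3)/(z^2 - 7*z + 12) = (z - 1)/(z - 4)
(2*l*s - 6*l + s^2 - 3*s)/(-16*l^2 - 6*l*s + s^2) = (s - 3)/(-8*l + s)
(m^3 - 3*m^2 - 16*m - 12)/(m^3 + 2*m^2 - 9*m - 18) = (m^2 - 5*m - 6)/(m^2 - 9)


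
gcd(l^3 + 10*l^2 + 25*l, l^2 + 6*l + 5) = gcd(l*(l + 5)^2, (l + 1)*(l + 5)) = l + 5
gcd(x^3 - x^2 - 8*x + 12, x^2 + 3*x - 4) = 1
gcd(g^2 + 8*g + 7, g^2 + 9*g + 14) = g + 7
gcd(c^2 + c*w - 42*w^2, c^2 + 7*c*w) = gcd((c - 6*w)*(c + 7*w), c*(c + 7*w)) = c + 7*w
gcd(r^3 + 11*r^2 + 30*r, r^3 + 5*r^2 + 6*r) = r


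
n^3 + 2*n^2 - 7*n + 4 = (n - 1)^2*(n + 4)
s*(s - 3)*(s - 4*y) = s^3 - 4*s^2*y - 3*s^2 + 12*s*y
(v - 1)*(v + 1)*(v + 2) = v^3 + 2*v^2 - v - 2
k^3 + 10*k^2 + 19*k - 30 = (k - 1)*(k + 5)*(k + 6)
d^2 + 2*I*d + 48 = (d - 6*I)*(d + 8*I)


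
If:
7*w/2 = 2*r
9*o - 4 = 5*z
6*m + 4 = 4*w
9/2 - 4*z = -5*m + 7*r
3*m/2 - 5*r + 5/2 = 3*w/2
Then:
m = -62/111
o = 1621/3996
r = 21/74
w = 6/37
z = -31/444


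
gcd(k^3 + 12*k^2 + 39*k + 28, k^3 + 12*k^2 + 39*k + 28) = k^3 + 12*k^2 + 39*k + 28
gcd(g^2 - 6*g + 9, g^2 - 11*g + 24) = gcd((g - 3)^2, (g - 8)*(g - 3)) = g - 3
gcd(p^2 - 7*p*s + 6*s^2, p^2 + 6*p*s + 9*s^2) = 1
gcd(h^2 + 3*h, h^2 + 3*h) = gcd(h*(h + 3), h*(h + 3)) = h^2 + 3*h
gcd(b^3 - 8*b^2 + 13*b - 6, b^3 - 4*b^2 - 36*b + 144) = b - 6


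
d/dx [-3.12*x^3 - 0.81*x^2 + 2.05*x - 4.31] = -9.36*x^2 - 1.62*x + 2.05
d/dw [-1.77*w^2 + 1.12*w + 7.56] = 1.12 - 3.54*w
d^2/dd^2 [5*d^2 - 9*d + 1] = 10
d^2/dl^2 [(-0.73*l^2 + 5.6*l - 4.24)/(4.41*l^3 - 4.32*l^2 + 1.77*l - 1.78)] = (-28.394226*l^6 + 653.45616*l^5 - 1595.450682*l^4 + 1322.639748*l^3 - 112.161456*l^2 - 263.545056*l + 69.301672)/(85.766121*l^9 - 252.047376*l^8 + 350.172963*l^7 - 386.798166*l^6 + 344.012427*l^5 - 223.624476*l^4 + 129.126717*l^3 - 57.79215*l^2 + 16.824204*l - 5.639752)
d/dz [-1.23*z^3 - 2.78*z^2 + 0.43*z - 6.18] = -3.69*z^2 - 5.56*z + 0.43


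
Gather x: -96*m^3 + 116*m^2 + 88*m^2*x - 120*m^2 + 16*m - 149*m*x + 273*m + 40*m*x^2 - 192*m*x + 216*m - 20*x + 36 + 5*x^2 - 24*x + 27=-96*m^3 - 4*m^2 + 505*m + x^2*(40*m + 5) + x*(88*m^2 - 341*m - 44) + 63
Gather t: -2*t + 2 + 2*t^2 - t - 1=2*t^2 - 3*t + 1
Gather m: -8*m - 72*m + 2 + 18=20 - 80*m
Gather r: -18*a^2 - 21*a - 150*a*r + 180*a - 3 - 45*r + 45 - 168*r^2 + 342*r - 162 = -18*a^2 + 159*a - 168*r^2 + r*(297 - 150*a) - 120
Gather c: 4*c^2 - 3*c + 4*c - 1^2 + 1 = 4*c^2 + c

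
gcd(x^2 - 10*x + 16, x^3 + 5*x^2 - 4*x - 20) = x - 2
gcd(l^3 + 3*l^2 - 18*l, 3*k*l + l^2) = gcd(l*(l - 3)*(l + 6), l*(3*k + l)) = l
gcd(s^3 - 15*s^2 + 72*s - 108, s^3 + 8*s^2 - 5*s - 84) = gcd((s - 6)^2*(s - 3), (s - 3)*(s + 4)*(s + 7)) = s - 3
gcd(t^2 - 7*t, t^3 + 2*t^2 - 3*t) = t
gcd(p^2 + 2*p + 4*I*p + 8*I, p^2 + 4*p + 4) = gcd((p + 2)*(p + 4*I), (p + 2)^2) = p + 2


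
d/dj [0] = 0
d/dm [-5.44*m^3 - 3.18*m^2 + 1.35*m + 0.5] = -16.32*m^2 - 6.36*m + 1.35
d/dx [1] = 0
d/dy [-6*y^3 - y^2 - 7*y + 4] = -18*y^2 - 2*y - 7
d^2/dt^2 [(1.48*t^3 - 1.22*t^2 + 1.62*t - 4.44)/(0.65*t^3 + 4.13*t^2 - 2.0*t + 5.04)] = (-8.97702000000001*t^6 + 15.6507000000001*t^5 - 64.11522*t^4 - 145.203836*t^3 - 420.592392*t^2 + 330.561504*t + 119.998272)/(0.274625*t^9 + 5.234775*t^8 + 30.725955*t^7 + 44.619197*t^6 - 13.36212*t^5 + 268.148328*t^4 - 208.24928*t^3 + 375.205824*t^2 - 152.4096*t + 128.024064)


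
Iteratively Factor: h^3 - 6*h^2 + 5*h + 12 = (h - 3)*(h^2 - 3*h - 4) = (h - 4)*(h - 3)*(h + 1)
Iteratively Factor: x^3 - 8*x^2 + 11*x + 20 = (x - 4)*(x^2 - 4*x - 5) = (x - 5)*(x - 4)*(x + 1)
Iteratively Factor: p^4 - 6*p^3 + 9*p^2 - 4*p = (p - 4)*(p^3 - 2*p^2 + p) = p*(p - 4)*(p^2 - 2*p + 1) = p*(p - 4)*(p - 1)*(p - 1)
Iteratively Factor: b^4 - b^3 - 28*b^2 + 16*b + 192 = (b + 4)*(b^3 - 5*b^2 - 8*b + 48) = (b - 4)*(b + 4)*(b^2 - b - 12) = (b - 4)^2*(b + 4)*(b + 3)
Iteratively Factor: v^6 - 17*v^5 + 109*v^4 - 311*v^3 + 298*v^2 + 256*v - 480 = (v - 4)*(v^5 - 13*v^4 + 57*v^3 - 83*v^2 - 34*v + 120) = (v - 5)*(v - 4)*(v^4 - 8*v^3 + 17*v^2 + 2*v - 24) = (v - 5)*(v - 4)^2*(v^3 - 4*v^2 + v + 6) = (v - 5)*(v - 4)^2*(v + 1)*(v^2 - 5*v + 6) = (v - 5)*(v - 4)^2*(v - 2)*(v + 1)*(v - 3)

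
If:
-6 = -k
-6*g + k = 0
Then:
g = 1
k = 6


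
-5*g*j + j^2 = j*(-5*g + j)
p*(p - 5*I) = p^2 - 5*I*p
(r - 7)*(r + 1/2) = r^2 - 13*r/2 - 7/2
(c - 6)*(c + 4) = c^2 - 2*c - 24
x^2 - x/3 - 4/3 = (x - 4/3)*(x + 1)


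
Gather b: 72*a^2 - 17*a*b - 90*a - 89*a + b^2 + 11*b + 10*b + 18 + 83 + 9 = 72*a^2 - 179*a + b^2 + b*(21 - 17*a) + 110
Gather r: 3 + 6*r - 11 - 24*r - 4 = -18*r - 12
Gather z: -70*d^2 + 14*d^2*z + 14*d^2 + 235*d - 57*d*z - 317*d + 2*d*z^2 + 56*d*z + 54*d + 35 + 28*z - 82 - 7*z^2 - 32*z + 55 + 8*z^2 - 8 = -56*d^2 - 28*d + z^2*(2*d + 1) + z*(14*d^2 - d - 4)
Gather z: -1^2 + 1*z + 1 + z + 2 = 2*z + 2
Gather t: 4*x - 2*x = 2*x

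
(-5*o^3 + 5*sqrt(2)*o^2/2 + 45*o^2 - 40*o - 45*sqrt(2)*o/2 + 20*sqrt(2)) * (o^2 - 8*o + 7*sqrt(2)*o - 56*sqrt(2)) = -5*o^5 - 65*sqrt(2)*o^4/2 + 85*o^4 - 365*o^3 + 1105*sqrt(2)*o^3/2 - 2600*sqrt(2)*o^2 - 275*o^2 + 2800*o + 2080*sqrt(2)*o - 2240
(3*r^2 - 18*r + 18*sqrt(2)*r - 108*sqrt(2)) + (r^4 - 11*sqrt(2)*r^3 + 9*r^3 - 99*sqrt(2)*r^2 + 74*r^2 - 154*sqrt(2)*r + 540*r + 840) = r^4 - 11*sqrt(2)*r^3 + 9*r^3 - 99*sqrt(2)*r^2 + 77*r^2 - 136*sqrt(2)*r + 522*r - 108*sqrt(2) + 840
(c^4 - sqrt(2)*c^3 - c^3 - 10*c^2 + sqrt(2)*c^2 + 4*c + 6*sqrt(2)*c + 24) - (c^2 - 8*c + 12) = c^4 - sqrt(2)*c^3 - c^3 - 11*c^2 + sqrt(2)*c^2 + 6*sqrt(2)*c + 12*c + 12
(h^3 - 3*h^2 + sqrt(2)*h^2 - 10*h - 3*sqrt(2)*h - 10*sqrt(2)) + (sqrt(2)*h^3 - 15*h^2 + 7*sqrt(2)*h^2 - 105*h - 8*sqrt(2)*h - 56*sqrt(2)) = h^3 + sqrt(2)*h^3 - 18*h^2 + 8*sqrt(2)*h^2 - 115*h - 11*sqrt(2)*h - 66*sqrt(2)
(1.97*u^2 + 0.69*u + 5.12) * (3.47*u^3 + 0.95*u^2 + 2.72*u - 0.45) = 6.8359*u^5 + 4.2658*u^4 + 23.7803*u^3 + 5.8543*u^2 + 13.6159*u - 2.304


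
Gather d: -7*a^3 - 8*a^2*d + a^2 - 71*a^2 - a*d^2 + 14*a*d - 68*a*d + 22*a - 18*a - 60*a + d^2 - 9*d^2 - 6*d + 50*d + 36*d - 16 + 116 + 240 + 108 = -7*a^3 - 70*a^2 - 56*a + d^2*(-a - 8) + d*(-8*a^2 - 54*a + 80) + 448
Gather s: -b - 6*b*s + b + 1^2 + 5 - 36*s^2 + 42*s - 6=-36*s^2 + s*(42 - 6*b)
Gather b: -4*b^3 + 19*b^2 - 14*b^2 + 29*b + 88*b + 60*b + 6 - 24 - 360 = -4*b^3 + 5*b^2 + 177*b - 378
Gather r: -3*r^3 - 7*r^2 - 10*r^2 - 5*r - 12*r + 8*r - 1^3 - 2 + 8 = -3*r^3 - 17*r^2 - 9*r + 5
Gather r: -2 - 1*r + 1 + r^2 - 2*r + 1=r^2 - 3*r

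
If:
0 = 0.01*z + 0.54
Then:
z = -54.00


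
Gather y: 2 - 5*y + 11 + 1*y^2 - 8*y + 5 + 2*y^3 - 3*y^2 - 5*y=2*y^3 - 2*y^2 - 18*y + 18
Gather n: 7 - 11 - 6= -10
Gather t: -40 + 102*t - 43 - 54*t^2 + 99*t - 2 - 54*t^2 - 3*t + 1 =-108*t^2 + 198*t - 84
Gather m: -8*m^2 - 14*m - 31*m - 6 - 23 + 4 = -8*m^2 - 45*m - 25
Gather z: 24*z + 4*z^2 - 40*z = 4*z^2 - 16*z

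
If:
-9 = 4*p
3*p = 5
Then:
No Solution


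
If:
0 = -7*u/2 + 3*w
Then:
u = 6*w/7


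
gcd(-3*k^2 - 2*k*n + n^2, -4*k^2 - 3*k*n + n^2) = k + n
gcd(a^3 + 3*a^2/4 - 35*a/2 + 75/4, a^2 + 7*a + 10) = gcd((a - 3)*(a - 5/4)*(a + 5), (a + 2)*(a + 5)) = a + 5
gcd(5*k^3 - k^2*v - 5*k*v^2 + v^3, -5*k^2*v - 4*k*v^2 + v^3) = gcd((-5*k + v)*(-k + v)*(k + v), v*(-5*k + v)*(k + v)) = -5*k^2 - 4*k*v + v^2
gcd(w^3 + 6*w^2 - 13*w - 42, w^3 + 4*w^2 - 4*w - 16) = w + 2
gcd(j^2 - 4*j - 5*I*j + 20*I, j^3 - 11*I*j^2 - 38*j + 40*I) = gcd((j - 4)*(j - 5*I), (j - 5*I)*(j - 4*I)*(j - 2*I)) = j - 5*I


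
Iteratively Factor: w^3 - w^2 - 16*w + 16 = (w + 4)*(w^2 - 5*w + 4) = (w - 4)*(w + 4)*(w - 1)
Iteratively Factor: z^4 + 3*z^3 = (z + 3)*(z^3) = z*(z + 3)*(z^2) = z^2*(z + 3)*(z)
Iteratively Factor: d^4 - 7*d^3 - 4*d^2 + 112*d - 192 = (d + 4)*(d^3 - 11*d^2 + 40*d - 48) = (d - 3)*(d + 4)*(d^2 - 8*d + 16) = (d - 4)*(d - 3)*(d + 4)*(d - 4)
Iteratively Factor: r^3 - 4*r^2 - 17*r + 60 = (r - 3)*(r^2 - r - 20) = (r - 5)*(r - 3)*(r + 4)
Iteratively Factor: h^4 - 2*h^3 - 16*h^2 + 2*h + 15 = (h + 1)*(h^3 - 3*h^2 - 13*h + 15) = (h - 5)*(h + 1)*(h^2 + 2*h - 3) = (h - 5)*(h - 1)*(h + 1)*(h + 3)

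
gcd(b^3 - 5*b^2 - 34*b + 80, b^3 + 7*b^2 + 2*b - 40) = b^2 + 3*b - 10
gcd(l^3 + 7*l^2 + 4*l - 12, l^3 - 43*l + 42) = l - 1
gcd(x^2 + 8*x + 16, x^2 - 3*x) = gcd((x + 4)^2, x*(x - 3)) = 1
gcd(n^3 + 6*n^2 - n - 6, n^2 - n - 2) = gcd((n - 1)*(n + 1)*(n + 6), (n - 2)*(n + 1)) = n + 1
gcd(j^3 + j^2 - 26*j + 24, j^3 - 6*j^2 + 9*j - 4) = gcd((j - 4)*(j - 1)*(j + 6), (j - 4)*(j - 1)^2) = j^2 - 5*j + 4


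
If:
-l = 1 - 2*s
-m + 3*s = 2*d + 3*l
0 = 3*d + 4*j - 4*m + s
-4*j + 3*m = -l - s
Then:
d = 4/5 - 7*s/5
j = 3*s/5 + 4/5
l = 2*s - 1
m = 7/5 - s/5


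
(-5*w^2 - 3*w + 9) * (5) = -25*w^2 - 15*w + 45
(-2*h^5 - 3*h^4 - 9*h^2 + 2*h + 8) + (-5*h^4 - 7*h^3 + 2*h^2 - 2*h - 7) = -2*h^5 - 8*h^4 - 7*h^3 - 7*h^2 + 1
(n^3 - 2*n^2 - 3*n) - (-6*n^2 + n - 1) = n^3 + 4*n^2 - 4*n + 1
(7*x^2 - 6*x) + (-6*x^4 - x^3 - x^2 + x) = -6*x^4 - x^3 + 6*x^2 - 5*x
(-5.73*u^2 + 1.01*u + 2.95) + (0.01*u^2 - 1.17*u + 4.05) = -5.72*u^2 - 0.16*u + 7.0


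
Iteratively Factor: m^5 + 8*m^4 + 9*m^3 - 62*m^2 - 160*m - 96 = (m - 3)*(m^4 + 11*m^3 + 42*m^2 + 64*m + 32) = (m - 3)*(m + 4)*(m^3 + 7*m^2 + 14*m + 8) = (m - 3)*(m + 4)^2*(m^2 + 3*m + 2) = (m - 3)*(m + 2)*(m + 4)^2*(m + 1)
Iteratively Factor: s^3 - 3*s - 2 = (s + 1)*(s^2 - s - 2) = (s + 1)^2*(s - 2)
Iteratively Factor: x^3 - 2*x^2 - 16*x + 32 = (x - 4)*(x^2 + 2*x - 8) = (x - 4)*(x + 4)*(x - 2)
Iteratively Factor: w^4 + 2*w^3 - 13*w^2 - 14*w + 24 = (w + 2)*(w^3 - 13*w + 12) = (w - 3)*(w + 2)*(w^2 + 3*w - 4) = (w - 3)*(w + 2)*(w + 4)*(w - 1)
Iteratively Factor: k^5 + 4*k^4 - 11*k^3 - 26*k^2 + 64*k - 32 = (k + 4)*(k^4 - 11*k^2 + 18*k - 8) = (k - 2)*(k + 4)*(k^3 + 2*k^2 - 7*k + 4) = (k - 2)*(k + 4)^2*(k^2 - 2*k + 1) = (k - 2)*(k - 1)*(k + 4)^2*(k - 1)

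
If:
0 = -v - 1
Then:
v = -1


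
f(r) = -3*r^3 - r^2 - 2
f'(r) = -9*r^2 - 2*r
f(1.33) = -10.83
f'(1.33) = -18.58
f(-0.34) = -2.00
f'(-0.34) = -0.36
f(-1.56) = 6.96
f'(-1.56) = -18.78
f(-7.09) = 1016.93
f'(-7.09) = -438.23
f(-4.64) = 276.16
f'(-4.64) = -184.49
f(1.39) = -11.99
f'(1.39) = -20.17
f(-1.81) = 12.51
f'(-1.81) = -25.86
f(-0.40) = -1.97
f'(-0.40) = -0.64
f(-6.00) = 610.00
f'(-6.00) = -312.00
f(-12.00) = 5038.00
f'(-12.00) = -1272.00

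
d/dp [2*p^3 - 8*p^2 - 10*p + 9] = 6*p^2 - 16*p - 10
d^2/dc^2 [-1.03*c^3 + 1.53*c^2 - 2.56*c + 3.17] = 3.06 - 6.18*c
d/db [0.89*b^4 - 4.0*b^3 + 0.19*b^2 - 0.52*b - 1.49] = 3.56*b^3 - 12.0*b^2 + 0.38*b - 0.52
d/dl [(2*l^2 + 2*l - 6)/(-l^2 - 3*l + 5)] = 4*(-l^2 + 2*l - 2)/(l^4 + 6*l^3 - l^2 - 30*l + 25)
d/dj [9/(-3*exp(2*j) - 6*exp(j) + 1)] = 54*(exp(j) + 1)*exp(j)/(3*exp(2*j) + 6*exp(j) - 1)^2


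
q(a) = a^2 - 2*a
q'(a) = 2*a - 2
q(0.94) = -1.00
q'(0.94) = -0.12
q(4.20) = 9.24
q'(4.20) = 6.40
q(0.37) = -0.60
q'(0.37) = -1.26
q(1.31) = -0.90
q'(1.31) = 0.62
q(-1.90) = 7.41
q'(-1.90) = -5.80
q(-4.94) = 34.28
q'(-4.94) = -11.88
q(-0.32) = 0.74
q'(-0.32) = -2.64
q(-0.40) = 0.96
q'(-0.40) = -2.80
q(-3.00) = 15.00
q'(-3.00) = -8.00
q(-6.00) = 48.00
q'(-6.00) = -14.00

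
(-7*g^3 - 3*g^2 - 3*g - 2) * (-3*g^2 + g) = 21*g^5 + 2*g^4 + 6*g^3 + 3*g^2 - 2*g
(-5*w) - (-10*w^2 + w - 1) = 10*w^2 - 6*w + 1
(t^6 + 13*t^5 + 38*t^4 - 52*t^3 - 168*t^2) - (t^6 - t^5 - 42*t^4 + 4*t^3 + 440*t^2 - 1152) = 14*t^5 + 80*t^4 - 56*t^3 - 608*t^2 + 1152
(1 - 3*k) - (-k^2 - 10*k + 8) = k^2 + 7*k - 7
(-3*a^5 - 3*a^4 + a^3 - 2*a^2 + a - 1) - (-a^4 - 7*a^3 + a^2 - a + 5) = -3*a^5 - 2*a^4 + 8*a^3 - 3*a^2 + 2*a - 6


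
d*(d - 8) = d^2 - 8*d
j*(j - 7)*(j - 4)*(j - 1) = j^4 - 12*j^3 + 39*j^2 - 28*j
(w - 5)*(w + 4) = w^2 - w - 20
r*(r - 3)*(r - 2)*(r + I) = r^4 - 5*r^3 + I*r^3 + 6*r^2 - 5*I*r^2 + 6*I*r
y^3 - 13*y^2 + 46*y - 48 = (y - 8)*(y - 3)*(y - 2)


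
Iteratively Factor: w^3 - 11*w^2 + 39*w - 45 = (w - 3)*(w^2 - 8*w + 15) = (w - 5)*(w - 3)*(w - 3)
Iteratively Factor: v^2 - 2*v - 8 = (v - 4)*(v + 2)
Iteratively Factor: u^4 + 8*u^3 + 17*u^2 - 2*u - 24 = (u + 2)*(u^3 + 6*u^2 + 5*u - 12) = (u + 2)*(u + 3)*(u^2 + 3*u - 4) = (u - 1)*(u + 2)*(u + 3)*(u + 4)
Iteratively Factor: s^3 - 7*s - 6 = (s + 1)*(s^2 - s - 6) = (s + 1)*(s + 2)*(s - 3)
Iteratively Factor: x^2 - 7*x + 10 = (x - 5)*(x - 2)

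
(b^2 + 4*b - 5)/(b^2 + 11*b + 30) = (b - 1)/(b + 6)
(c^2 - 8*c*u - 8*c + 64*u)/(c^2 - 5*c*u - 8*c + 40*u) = (-c + 8*u)/(-c + 5*u)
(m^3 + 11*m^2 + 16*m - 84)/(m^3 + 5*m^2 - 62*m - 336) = (m - 2)/(m - 8)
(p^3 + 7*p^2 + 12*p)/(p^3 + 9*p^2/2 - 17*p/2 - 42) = 2*p*(p + 3)/(2*p^2 + p - 21)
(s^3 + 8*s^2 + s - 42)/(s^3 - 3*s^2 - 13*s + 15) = (s^2 + 5*s - 14)/(s^2 - 6*s + 5)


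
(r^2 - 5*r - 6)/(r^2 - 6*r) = (r + 1)/r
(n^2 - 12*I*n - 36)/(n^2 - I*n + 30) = (n - 6*I)/(n + 5*I)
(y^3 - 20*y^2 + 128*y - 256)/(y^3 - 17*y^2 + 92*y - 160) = (y - 8)/(y - 5)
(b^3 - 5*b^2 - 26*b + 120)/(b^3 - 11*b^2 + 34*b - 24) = (b + 5)/(b - 1)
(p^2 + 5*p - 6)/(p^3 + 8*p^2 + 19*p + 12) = (p^2 + 5*p - 6)/(p^3 + 8*p^2 + 19*p + 12)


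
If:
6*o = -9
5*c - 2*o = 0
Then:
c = -3/5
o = -3/2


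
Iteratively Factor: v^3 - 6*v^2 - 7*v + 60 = (v - 5)*(v^2 - v - 12) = (v - 5)*(v - 4)*(v + 3)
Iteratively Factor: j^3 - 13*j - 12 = (j + 1)*(j^2 - j - 12) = (j + 1)*(j + 3)*(j - 4)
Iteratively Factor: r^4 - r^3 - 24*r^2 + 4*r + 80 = (r - 5)*(r^3 + 4*r^2 - 4*r - 16) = (r - 5)*(r + 2)*(r^2 + 2*r - 8) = (r - 5)*(r - 2)*(r + 2)*(r + 4)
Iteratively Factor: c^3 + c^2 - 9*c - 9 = (c - 3)*(c^2 + 4*c + 3) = (c - 3)*(c + 1)*(c + 3)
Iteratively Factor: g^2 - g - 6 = (g - 3)*(g + 2)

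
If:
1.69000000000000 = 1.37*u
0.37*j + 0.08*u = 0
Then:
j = -0.27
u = 1.23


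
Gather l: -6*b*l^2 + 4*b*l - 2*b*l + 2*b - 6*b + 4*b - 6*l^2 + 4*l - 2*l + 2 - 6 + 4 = l^2*(-6*b - 6) + l*(2*b + 2)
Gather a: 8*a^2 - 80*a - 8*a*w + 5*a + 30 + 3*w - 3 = 8*a^2 + a*(-8*w - 75) + 3*w + 27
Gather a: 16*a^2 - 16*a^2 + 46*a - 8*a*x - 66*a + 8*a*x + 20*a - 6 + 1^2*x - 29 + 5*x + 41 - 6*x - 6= 0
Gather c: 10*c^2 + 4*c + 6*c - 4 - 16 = 10*c^2 + 10*c - 20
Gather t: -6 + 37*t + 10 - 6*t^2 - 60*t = -6*t^2 - 23*t + 4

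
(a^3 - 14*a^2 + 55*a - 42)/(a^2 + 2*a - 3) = (a^2 - 13*a + 42)/(a + 3)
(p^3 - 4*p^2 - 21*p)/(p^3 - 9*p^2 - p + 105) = p/(p - 5)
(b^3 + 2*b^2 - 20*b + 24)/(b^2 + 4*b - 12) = b - 2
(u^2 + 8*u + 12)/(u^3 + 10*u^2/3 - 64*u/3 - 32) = 3*(u + 2)/(3*u^2 - 8*u - 16)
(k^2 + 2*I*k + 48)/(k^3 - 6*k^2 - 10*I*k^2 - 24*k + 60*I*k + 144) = (k + 8*I)/(k^2 + k*(-6 - 4*I) + 24*I)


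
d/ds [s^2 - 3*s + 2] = 2*s - 3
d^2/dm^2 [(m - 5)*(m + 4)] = 2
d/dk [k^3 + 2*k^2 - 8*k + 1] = 3*k^2 + 4*k - 8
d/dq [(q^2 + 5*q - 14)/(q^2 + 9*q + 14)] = 4/(q^2 + 4*q + 4)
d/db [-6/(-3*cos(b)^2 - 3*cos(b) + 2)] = 18*(2*cos(b) + 1)*sin(b)/(3*cos(b)^2 + 3*cos(b) - 2)^2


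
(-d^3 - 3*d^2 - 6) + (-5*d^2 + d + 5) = -d^3 - 8*d^2 + d - 1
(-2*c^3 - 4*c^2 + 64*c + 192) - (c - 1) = -2*c^3 - 4*c^2 + 63*c + 193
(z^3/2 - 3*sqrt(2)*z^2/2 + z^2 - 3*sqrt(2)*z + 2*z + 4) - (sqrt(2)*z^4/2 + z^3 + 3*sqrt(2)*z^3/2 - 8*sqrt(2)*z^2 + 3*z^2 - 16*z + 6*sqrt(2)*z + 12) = -sqrt(2)*z^4/2 - 3*sqrt(2)*z^3/2 - z^3/2 - 2*z^2 + 13*sqrt(2)*z^2/2 - 9*sqrt(2)*z + 18*z - 8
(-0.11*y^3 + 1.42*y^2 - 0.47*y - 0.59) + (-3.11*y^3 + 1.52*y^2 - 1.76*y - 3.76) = -3.22*y^3 + 2.94*y^2 - 2.23*y - 4.35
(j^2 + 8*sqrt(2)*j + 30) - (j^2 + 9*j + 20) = -9*j + 8*sqrt(2)*j + 10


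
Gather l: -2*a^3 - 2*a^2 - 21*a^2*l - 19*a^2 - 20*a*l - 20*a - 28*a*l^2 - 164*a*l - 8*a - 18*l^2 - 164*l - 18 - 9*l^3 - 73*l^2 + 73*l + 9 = -2*a^3 - 21*a^2 - 28*a - 9*l^3 + l^2*(-28*a - 91) + l*(-21*a^2 - 184*a - 91) - 9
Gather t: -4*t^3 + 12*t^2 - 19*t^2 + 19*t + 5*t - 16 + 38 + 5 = -4*t^3 - 7*t^2 + 24*t + 27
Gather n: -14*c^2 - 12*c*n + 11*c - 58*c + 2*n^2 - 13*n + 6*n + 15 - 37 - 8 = -14*c^2 - 47*c + 2*n^2 + n*(-12*c - 7) - 30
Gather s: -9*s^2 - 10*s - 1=-9*s^2 - 10*s - 1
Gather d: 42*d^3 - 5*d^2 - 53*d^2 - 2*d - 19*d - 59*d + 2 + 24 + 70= 42*d^3 - 58*d^2 - 80*d + 96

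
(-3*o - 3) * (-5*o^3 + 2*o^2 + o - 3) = 15*o^4 + 9*o^3 - 9*o^2 + 6*o + 9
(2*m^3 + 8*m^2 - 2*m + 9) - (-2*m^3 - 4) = 4*m^3 + 8*m^2 - 2*m + 13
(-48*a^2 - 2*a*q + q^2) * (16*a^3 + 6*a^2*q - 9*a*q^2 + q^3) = -768*a^5 - 320*a^4*q + 436*a^3*q^2 - 24*a^2*q^3 - 11*a*q^4 + q^5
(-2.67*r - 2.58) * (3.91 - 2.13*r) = 5.6871*r^2 - 4.9443*r - 10.0878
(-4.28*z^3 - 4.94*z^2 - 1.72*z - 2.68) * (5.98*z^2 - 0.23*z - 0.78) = -25.5944*z^5 - 28.5568*z^4 - 5.811*z^3 - 11.7776*z^2 + 1.958*z + 2.0904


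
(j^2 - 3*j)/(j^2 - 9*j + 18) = j/(j - 6)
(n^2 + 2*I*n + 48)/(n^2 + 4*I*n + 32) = (n - 6*I)/(n - 4*I)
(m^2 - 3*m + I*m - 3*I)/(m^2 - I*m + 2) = (m - 3)/(m - 2*I)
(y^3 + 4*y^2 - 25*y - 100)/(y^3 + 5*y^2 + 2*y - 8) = (y^2 - 25)/(y^2 + y - 2)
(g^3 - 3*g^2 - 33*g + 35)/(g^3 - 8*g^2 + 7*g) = (g + 5)/g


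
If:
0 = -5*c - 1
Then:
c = -1/5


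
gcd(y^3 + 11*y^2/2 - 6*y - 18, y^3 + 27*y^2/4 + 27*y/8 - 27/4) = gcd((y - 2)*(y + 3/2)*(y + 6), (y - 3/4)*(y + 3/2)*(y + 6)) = y^2 + 15*y/2 + 9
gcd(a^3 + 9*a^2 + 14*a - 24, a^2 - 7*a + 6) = a - 1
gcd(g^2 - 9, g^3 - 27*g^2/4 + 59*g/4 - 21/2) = g - 3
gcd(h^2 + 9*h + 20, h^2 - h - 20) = h + 4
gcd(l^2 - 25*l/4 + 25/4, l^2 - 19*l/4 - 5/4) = l - 5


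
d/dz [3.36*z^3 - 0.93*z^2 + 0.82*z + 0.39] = 10.08*z^2 - 1.86*z + 0.82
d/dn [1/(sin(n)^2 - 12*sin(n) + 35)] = 2*(6 - sin(n))*cos(n)/(sin(n)^2 - 12*sin(n) + 35)^2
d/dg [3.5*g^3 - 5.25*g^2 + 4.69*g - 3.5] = 10.5*g^2 - 10.5*g + 4.69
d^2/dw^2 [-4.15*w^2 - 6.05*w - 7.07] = -8.30000000000000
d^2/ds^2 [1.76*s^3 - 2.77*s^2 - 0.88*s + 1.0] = 10.56*s - 5.54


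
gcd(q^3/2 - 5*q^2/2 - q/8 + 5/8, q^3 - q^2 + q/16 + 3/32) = q - 1/2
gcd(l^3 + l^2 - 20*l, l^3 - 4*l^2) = l^2 - 4*l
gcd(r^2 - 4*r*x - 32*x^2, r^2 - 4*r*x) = 1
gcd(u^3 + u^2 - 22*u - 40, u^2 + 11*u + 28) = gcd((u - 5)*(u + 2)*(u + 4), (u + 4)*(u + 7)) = u + 4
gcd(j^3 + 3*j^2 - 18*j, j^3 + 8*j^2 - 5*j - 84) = j - 3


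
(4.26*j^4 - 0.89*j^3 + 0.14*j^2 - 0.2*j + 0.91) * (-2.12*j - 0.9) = -9.0312*j^5 - 1.9472*j^4 + 0.5042*j^3 + 0.298*j^2 - 1.7492*j - 0.819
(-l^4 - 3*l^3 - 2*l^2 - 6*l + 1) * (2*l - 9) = -2*l^5 + 3*l^4 + 23*l^3 + 6*l^2 + 56*l - 9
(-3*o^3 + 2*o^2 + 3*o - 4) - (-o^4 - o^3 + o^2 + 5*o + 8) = o^4 - 2*o^3 + o^2 - 2*o - 12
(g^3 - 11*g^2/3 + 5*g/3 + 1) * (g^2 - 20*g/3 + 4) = g^5 - 31*g^4/3 + 271*g^3/9 - 223*g^2/9 + 4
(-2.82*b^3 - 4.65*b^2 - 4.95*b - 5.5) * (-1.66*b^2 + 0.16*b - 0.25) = 4.6812*b^5 + 7.2678*b^4 + 8.178*b^3 + 9.5005*b^2 + 0.3575*b + 1.375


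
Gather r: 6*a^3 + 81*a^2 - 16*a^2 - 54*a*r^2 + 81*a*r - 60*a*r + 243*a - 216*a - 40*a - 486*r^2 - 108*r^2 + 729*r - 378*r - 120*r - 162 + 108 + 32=6*a^3 + 65*a^2 - 13*a + r^2*(-54*a - 594) + r*(21*a + 231) - 22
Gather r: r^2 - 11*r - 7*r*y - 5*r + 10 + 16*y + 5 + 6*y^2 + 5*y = r^2 + r*(-7*y - 16) + 6*y^2 + 21*y + 15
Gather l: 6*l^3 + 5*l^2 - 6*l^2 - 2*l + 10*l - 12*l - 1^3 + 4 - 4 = 6*l^3 - l^2 - 4*l - 1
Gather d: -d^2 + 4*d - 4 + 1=-d^2 + 4*d - 3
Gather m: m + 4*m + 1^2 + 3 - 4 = 5*m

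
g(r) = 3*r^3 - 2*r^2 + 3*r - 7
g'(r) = 9*r^2 - 4*r + 3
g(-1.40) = -23.35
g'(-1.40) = 26.24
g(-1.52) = -26.72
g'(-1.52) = 29.87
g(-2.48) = -72.50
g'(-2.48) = 68.27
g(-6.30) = -855.42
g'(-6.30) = 385.41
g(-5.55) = -598.12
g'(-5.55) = 302.42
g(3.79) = 138.96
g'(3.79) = 117.12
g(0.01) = -6.97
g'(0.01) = 2.96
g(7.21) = 1035.08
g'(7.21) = 442.02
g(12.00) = 4925.00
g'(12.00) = 1251.00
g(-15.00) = -10627.00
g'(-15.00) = 2088.00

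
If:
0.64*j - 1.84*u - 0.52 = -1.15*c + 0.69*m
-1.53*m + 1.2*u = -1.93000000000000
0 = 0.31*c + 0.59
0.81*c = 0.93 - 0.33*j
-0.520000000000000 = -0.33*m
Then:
No Solution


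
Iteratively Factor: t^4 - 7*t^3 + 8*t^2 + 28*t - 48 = (t - 2)*(t^3 - 5*t^2 - 2*t + 24) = (t - 4)*(t - 2)*(t^2 - t - 6) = (t - 4)*(t - 3)*(t - 2)*(t + 2)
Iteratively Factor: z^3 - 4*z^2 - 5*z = (z)*(z^2 - 4*z - 5) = z*(z + 1)*(z - 5)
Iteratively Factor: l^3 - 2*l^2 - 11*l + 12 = (l - 1)*(l^2 - l - 12) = (l - 4)*(l - 1)*(l + 3)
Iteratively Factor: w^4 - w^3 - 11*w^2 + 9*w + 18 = (w - 2)*(w^3 + w^2 - 9*w - 9) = (w - 2)*(w + 1)*(w^2 - 9) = (w - 2)*(w + 1)*(w + 3)*(w - 3)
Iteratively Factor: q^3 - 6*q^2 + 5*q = (q - 1)*(q^2 - 5*q) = q*(q - 1)*(q - 5)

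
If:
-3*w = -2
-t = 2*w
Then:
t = -4/3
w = 2/3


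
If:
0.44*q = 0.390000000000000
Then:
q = 0.89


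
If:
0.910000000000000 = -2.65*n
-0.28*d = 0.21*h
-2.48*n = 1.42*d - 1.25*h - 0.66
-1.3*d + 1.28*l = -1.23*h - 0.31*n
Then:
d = 0.49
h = -0.65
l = 1.21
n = -0.34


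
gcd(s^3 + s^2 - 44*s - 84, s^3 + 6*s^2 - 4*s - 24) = s^2 + 8*s + 12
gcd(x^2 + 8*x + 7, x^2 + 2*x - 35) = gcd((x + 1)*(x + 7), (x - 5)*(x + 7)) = x + 7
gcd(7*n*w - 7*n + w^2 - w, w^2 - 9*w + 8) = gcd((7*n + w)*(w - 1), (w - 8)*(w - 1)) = w - 1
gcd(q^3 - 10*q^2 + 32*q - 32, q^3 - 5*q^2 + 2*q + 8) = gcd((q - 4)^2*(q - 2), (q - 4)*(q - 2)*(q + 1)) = q^2 - 6*q + 8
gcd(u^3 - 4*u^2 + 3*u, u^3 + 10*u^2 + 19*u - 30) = u - 1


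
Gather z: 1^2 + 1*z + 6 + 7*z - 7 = 8*z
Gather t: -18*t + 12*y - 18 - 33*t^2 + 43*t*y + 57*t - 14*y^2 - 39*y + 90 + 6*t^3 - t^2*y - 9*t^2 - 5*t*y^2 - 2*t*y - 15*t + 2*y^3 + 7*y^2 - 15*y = 6*t^3 + t^2*(-y - 42) + t*(-5*y^2 + 41*y + 24) + 2*y^3 - 7*y^2 - 42*y + 72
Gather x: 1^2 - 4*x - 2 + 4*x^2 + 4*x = 4*x^2 - 1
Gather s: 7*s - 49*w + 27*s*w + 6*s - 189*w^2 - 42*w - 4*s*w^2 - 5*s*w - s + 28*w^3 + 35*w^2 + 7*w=s*(-4*w^2 + 22*w + 12) + 28*w^3 - 154*w^2 - 84*w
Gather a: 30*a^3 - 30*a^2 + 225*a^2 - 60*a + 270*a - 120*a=30*a^3 + 195*a^2 + 90*a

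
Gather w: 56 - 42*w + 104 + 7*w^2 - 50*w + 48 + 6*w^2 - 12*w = 13*w^2 - 104*w + 208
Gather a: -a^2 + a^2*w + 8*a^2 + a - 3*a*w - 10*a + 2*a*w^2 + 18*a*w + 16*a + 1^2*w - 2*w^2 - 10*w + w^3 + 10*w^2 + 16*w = a^2*(w + 7) + a*(2*w^2 + 15*w + 7) + w^3 + 8*w^2 + 7*w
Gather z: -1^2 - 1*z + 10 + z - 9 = 0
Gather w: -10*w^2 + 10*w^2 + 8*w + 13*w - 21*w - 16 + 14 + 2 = 0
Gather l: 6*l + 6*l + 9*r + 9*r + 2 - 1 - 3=12*l + 18*r - 2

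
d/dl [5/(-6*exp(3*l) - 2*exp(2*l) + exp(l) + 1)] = (90*exp(2*l) + 20*exp(l) - 5)*exp(l)/(6*exp(3*l) + 2*exp(2*l) - exp(l) - 1)^2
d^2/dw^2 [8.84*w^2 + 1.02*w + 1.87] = 17.6800000000000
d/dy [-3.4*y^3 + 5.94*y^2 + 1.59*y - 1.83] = -10.2*y^2 + 11.88*y + 1.59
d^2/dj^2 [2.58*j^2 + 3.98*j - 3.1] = 5.16000000000000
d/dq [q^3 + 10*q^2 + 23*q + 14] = 3*q^2 + 20*q + 23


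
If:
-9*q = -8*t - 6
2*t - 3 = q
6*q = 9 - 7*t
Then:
No Solution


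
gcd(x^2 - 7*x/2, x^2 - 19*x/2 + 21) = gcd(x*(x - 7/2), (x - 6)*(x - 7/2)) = x - 7/2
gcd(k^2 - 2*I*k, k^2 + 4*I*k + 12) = k - 2*I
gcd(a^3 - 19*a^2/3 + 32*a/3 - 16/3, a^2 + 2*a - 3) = a - 1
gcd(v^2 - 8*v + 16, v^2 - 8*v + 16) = v^2 - 8*v + 16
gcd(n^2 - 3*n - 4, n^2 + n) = n + 1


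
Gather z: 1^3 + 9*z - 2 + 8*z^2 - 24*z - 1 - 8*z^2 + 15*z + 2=0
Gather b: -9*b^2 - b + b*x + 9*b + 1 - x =-9*b^2 + b*(x + 8) - x + 1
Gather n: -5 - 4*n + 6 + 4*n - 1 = 0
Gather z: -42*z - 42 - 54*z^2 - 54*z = -54*z^2 - 96*z - 42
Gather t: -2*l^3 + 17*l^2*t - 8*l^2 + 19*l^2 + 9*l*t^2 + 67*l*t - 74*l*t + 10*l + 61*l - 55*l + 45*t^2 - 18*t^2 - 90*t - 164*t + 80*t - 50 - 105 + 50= -2*l^3 + 11*l^2 + 16*l + t^2*(9*l + 27) + t*(17*l^2 - 7*l - 174) - 105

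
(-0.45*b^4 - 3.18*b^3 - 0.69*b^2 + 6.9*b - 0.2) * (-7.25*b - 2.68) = 3.2625*b^5 + 24.261*b^4 + 13.5249*b^3 - 48.1758*b^2 - 17.042*b + 0.536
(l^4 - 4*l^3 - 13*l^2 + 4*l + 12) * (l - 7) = l^5 - 11*l^4 + 15*l^3 + 95*l^2 - 16*l - 84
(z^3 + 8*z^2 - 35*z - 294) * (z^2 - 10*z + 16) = z^5 - 2*z^4 - 99*z^3 + 184*z^2 + 2380*z - 4704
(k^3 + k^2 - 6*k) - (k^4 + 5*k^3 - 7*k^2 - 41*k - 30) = -k^4 - 4*k^3 + 8*k^2 + 35*k + 30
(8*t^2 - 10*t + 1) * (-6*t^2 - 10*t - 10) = -48*t^4 - 20*t^3 + 14*t^2 + 90*t - 10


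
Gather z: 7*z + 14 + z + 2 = 8*z + 16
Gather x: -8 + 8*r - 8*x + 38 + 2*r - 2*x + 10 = 10*r - 10*x + 40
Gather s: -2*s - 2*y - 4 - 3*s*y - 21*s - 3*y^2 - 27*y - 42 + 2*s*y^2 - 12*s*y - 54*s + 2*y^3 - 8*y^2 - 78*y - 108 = s*(2*y^2 - 15*y - 77) + 2*y^3 - 11*y^2 - 107*y - 154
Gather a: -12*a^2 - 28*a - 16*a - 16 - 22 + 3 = -12*a^2 - 44*a - 35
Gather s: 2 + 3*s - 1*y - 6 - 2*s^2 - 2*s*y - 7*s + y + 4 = -2*s^2 + s*(-2*y - 4)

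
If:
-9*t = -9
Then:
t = 1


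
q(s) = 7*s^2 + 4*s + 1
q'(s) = 14*s + 4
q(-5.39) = 182.80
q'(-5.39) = -71.46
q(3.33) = 91.94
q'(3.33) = 50.62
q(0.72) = 7.51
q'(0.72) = 14.08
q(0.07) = 1.31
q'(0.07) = 4.98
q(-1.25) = 6.94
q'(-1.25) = -13.50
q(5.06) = 200.47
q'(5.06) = 74.84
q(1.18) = 15.47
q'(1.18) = 20.52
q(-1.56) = 11.80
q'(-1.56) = -17.84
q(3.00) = 76.00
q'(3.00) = 46.00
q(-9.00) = 532.00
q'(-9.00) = -122.00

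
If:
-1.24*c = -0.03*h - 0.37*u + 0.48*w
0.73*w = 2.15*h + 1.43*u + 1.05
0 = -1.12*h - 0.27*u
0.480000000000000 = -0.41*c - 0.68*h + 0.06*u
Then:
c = -0.72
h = -0.20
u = 0.83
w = 2.48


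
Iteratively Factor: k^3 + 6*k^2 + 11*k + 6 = (k + 3)*(k^2 + 3*k + 2) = (k + 2)*(k + 3)*(k + 1)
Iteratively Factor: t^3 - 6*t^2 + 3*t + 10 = (t - 2)*(t^2 - 4*t - 5) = (t - 5)*(t - 2)*(t + 1)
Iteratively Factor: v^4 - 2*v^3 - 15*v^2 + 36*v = (v - 3)*(v^3 + v^2 - 12*v) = v*(v - 3)*(v^2 + v - 12) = v*(v - 3)*(v + 4)*(v - 3)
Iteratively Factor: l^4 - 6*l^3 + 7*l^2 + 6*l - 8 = (l + 1)*(l^3 - 7*l^2 + 14*l - 8) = (l - 1)*(l + 1)*(l^2 - 6*l + 8) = (l - 4)*(l - 1)*(l + 1)*(l - 2)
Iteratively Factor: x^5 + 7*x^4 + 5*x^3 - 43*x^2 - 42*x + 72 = (x - 1)*(x^4 + 8*x^3 + 13*x^2 - 30*x - 72) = (x - 1)*(x + 3)*(x^3 + 5*x^2 - 2*x - 24) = (x - 1)*(x + 3)*(x + 4)*(x^2 + x - 6) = (x - 1)*(x + 3)^2*(x + 4)*(x - 2)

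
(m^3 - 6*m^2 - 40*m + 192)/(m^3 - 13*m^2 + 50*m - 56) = (m^2 - 2*m - 48)/(m^2 - 9*m + 14)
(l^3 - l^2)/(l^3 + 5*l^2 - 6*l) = l/(l + 6)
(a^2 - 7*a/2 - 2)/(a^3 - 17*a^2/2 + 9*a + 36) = (2*a + 1)/(2*a^2 - 9*a - 18)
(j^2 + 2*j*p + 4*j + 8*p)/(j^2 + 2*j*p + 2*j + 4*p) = (j + 4)/(j + 2)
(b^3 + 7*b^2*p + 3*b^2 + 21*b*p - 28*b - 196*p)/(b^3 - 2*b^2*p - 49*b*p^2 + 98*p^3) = (b^2 + 3*b - 28)/(b^2 - 9*b*p + 14*p^2)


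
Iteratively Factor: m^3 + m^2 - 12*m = (m + 4)*(m^2 - 3*m) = m*(m + 4)*(m - 3)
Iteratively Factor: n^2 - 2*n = (n - 2)*(n)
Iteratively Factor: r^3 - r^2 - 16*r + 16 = (r + 4)*(r^2 - 5*r + 4) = (r - 1)*(r + 4)*(r - 4)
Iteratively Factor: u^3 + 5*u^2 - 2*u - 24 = (u + 4)*(u^2 + u - 6) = (u - 2)*(u + 4)*(u + 3)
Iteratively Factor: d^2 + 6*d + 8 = (d + 2)*(d + 4)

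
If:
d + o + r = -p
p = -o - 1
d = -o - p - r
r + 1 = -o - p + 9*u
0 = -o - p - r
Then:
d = 0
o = -p - 1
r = 1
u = 1/9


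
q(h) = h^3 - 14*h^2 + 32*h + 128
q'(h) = 3*h^2 - 28*h + 32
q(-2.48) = -52.72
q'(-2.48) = 119.89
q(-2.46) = -50.33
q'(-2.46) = 119.03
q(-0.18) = 121.78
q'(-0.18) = 37.14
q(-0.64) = 101.52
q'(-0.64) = 51.15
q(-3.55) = -206.77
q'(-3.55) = 169.21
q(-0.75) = 95.70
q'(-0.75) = 54.69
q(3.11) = 122.19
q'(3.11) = -26.06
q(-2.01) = -1.00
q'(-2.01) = 100.40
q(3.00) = 125.00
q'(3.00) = -25.00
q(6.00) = 32.00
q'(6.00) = -28.00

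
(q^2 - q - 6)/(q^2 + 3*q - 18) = (q + 2)/(q + 6)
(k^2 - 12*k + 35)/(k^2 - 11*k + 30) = (k - 7)/(k - 6)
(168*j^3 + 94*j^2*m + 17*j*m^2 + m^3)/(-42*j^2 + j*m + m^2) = (-24*j^2 - 10*j*m - m^2)/(6*j - m)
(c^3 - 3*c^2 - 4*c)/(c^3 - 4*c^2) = (c + 1)/c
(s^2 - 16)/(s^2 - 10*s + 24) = (s + 4)/(s - 6)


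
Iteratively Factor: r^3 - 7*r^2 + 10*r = (r - 2)*(r^2 - 5*r) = r*(r - 2)*(r - 5)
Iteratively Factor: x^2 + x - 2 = (x - 1)*(x + 2)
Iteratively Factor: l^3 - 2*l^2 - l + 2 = (l + 1)*(l^2 - 3*l + 2) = (l - 1)*(l + 1)*(l - 2)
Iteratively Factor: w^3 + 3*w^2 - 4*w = (w + 4)*(w^2 - w) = (w - 1)*(w + 4)*(w)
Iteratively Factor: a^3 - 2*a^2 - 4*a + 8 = (a + 2)*(a^2 - 4*a + 4) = (a - 2)*(a + 2)*(a - 2)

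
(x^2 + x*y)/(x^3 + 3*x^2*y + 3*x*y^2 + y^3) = x/(x^2 + 2*x*y + y^2)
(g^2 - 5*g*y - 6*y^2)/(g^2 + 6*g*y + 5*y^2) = (g - 6*y)/(g + 5*y)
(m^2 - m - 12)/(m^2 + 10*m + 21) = (m - 4)/(m + 7)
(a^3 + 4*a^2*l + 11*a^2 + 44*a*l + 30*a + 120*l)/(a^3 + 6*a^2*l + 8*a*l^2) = (a^2 + 11*a + 30)/(a*(a + 2*l))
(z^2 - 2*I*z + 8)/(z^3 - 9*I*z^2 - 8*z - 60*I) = (z - 4*I)/(z^2 - 11*I*z - 30)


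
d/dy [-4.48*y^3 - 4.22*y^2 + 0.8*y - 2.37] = -13.44*y^2 - 8.44*y + 0.8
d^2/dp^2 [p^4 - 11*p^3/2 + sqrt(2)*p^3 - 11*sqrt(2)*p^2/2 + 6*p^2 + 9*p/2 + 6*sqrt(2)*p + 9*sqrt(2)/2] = 12*p^2 - 33*p + 6*sqrt(2)*p - 11*sqrt(2) + 12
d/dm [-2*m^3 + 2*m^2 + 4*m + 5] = -6*m^2 + 4*m + 4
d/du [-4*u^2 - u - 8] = -8*u - 1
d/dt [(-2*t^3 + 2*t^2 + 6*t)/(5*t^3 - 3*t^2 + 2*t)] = 2*(-2*t^2 - 34*t + 11)/(25*t^4 - 30*t^3 + 29*t^2 - 12*t + 4)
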